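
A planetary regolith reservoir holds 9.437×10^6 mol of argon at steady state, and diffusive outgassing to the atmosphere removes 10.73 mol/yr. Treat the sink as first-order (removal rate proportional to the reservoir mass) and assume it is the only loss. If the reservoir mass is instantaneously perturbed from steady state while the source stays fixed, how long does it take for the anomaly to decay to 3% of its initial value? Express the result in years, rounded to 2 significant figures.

3.1×10^6 yr

For a linear reservoir the anomaly decays as exp(−t/τ) with τ = M/F = 9.437×10^6/10.73 = 879500 yr.
exp(−t/τ) = 0.03 ⇒ t = −τ ln(0.03) = 879500 × 3.507 = 3.084×10^6 yr.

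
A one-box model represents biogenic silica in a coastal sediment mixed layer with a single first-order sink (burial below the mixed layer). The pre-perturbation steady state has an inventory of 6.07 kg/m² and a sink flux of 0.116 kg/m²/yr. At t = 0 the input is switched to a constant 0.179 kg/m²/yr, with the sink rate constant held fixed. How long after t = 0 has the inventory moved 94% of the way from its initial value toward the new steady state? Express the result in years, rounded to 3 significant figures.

τ = M₀/F₀ = 6.07/0.116 = 52.33 yr.
The remaining gap fraction is e^(−t/τ); 94% covered ⇒ e^(−t/τ) = 0.0600.
t = −τ ln(0.0600) = 52.33 × 2.813 = 147.2 yr.

147 yr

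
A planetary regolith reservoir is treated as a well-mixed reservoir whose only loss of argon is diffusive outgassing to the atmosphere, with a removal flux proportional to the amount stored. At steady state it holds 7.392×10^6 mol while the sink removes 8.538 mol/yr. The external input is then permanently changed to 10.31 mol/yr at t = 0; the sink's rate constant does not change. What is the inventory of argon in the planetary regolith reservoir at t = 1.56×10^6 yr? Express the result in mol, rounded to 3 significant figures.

8.67×10^6 mol

Residence time τ = M₀/F₀ = 865800 yr. The eventual steady state is M_∞ = M₀·(F₁/F₀) = 7.392×10^6 × 10.31/8.538 = 8.9262×10^6 mol.
The anomaly ΔM(t) = M(t) − M_∞ decays as ΔM₀·e^(−t/τ) with ΔM₀ = 7.392×10^6 − 8.9262×10^6 = −1.534×10^6 mol.
At t = 1.56×10^6 yr, e^(−t/τ) = e^(−1.802) = 0.1650, so ΔM = −253100 mol and M = 8.9262×10^6 − 253100 = 8.6730×10^6 mol.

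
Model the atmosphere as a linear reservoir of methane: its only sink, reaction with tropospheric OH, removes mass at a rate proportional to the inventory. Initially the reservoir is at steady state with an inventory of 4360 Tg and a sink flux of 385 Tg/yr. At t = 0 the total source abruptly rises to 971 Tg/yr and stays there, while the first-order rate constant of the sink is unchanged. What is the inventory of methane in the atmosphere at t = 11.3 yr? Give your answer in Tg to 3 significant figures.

8550 Tg

τ = M₀/F₀ = 4360/385 = 11.32 yr; rate constant k = 1/τ.
New steady state M_∞ = F₁/k = F₁·τ = 971 × 11.32 = 10996 Tg.
M(t) = M_∞ + (M₀ − M_∞)·e^(−t/τ); t/τ = 11.3/11.32 = 0.9978, so e^(−t/τ) = 0.3687.
M(t) = 10996 − 6636 × 0.3687 = 8549.6 Tg.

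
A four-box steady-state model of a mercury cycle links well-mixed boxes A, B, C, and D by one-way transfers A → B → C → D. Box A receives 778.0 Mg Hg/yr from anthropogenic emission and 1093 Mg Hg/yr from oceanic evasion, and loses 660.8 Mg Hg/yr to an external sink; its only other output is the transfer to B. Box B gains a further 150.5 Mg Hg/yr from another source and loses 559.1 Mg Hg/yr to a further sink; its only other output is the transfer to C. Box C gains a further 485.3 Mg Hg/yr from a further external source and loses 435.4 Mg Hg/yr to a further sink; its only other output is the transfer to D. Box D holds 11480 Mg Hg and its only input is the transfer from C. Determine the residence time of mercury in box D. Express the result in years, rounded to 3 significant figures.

Box A: F(A→B) = (778.0 + 1093) − 660.8 = 1210.2 Mg Hg/yr.
Box B: F(B→C) = (1210.2 + 150.5) − 559.1 = 801.60 Mg Hg/yr.
Box C: F(C→D) = (801.60 + 485.3) − 435.4 = 851.50 Mg Hg/yr.
Box D throughput = its input = 851.50 Mg Hg/yr; τ = 11480 / 851.50 = 13.48 yr.

13.5 yr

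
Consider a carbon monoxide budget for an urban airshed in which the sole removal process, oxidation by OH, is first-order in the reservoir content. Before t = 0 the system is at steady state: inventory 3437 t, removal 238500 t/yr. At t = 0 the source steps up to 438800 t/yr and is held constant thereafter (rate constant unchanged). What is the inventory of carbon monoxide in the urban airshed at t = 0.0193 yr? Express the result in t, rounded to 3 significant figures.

5570 t

The sink rate constant is k = F₀/M₀ = 238500/3437 = 69.39 yr⁻¹.
Solving dM/dt = F₁ − kM with M(0) = M₀ gives M(t) = F₁/k + (M₀ − F₁/k)·e^(−kt).
F₁/k = 438800/69.39 = 6323.5 t; kt = 69.39 × 0.0193 = 1.339, e^(−kt) = 0.2620.
M(0.0193) = 6323.5 + (3437 − 6323.5) × 0.2620 = 6323.5 − 756.4 = 5567.1 t.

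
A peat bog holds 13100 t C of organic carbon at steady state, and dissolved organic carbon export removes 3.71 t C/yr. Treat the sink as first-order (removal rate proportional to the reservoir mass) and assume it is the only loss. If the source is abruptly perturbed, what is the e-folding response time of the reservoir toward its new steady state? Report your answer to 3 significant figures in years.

3530 yr

For a linear reservoir the response time equals the residence time τ = M/F.
τ = 13100 / 3.71 = 3531 yr.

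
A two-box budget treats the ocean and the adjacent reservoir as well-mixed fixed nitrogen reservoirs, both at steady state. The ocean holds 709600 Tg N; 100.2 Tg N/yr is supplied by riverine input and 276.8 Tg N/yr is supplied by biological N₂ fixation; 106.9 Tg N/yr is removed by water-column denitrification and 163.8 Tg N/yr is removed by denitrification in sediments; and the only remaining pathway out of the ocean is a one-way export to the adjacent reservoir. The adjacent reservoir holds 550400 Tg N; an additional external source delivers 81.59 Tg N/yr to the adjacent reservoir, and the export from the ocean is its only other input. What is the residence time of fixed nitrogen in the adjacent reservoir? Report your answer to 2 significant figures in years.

Balance the ocean: ΣF_in = 100.2 + 276.8 = 377.00 Tg N/yr.
Export to the adjacent reservoir = ΣF_in − (106.9 + 163.8) = 106.30 Tg N/yr.
Total input to the adjacent reservoir = 106.30 + 81.59 = 187.89 Tg N/yr; at steady state this equals its total output.
τ = M / F = 550400 / 187.89 = 2929 yr.

2900 yr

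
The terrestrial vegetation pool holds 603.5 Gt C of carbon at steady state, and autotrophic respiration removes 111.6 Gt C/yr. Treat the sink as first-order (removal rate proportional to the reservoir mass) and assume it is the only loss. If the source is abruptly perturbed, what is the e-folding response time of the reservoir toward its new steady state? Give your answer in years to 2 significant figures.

For a linear reservoir the response time equals the residence time τ = M/F.
τ = 603.5 / 111.6 = 5.408 yr.

5.4 yr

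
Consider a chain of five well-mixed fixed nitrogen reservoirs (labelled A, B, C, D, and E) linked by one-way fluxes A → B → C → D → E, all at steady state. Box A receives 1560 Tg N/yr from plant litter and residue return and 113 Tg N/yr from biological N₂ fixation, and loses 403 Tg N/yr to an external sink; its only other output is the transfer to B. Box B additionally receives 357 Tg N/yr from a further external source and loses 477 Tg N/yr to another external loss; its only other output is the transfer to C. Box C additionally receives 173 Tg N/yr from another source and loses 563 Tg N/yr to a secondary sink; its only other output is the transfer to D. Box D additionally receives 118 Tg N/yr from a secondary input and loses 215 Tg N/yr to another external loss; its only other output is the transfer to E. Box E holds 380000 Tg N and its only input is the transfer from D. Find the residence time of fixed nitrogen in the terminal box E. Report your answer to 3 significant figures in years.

Box A: F(A→B) = (1560 + 113) − 403 = 1270.0 Tg N/yr.
Box B: F(B→C) = (1270.0 + 357) − 477 = 1150.0 Tg N/yr.
Box C: F(C→D) = (1150.0 + 173) − 563 = 760.00 Tg N/yr.
Box D: F(D→E) = (760.00 + 118) − 215 = 663.00 Tg N/yr.
Box E throughput = its input = 663.00 Tg N/yr; τ = 380000 / 663.00 = 573.2 yr.

573 yr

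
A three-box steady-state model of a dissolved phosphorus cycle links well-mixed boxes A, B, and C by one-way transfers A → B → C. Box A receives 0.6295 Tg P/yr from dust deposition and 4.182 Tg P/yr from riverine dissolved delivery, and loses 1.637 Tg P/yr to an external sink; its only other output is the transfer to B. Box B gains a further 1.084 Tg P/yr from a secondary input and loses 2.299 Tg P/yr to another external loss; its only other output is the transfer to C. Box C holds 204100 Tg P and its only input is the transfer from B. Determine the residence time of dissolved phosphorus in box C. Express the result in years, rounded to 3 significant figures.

104000 yr

Box A: F(A→B) = (0.6295 + 4.182) − 1.637 = 3.1745 Tg P/yr.
Box B: F(B→C) = (3.1745 + 1.084) − 2.299 = 1.9595 Tg P/yr.
Box C throughput = its input = 1.9595 Tg P/yr; τ = 204100 / 1.9595 = 104200 yr.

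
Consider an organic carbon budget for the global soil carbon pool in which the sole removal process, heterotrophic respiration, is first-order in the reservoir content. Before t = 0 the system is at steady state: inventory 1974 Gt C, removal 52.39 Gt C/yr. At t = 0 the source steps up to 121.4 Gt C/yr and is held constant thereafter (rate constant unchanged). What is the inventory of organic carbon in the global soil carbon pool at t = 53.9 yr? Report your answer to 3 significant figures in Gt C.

Residence time τ = M₀/F₀ = 37.68 yr. The eventual steady state is M_∞ = M₀·(F₁/F₀) = 1974 × 121.4/52.39 = 4574.2 Gt C.
The anomaly ΔM(t) = M(t) − M_∞ decays as ΔM₀·e^(−t/τ) with ΔM₀ = 1974 − 4574.2 = −2600 Gt C.
At t = 53.9 yr, e^(−t/τ) = e^(−1.431) = 0.2392, so ΔM = −621.9 Gt C and M = 4574.2 − 621.9 = 3952.3 Gt C.

3950 Gt C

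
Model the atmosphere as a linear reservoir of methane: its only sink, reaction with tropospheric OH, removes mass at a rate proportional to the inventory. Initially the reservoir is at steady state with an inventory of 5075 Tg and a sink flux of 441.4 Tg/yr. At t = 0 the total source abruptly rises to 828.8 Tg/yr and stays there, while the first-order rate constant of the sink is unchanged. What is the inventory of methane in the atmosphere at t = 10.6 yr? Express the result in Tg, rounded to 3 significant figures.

τ = M₀/F₀ = 5075/441.4 = 11.50 yr; rate constant k = 1/τ.
New steady state M_∞ = F₁/k = F₁·τ = 828.8 × 11.50 = 9529.1 Tg.
M(t) = M_∞ + (M₀ − M_∞)·e^(−t/τ); t/τ = 10.6/11.50 = 0.9219, so e^(−t/τ) = 0.3977.
M(t) = 9529.1 − 4454 × 0.3977 = 7757.5 Tg.

7760 Tg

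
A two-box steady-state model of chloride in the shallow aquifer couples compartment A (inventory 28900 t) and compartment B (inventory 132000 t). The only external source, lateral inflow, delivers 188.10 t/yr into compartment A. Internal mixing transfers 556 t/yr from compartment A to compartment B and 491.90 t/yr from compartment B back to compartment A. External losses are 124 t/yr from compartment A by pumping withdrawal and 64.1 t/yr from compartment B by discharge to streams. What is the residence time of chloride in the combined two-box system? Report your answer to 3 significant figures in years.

For the system as a whole, the A↔B exchange is internal and contributes nothing to the throughput; only the external sinks remove mass.
M_total = 28900 + 132000 = 160900 t.
ΣF_external_out = 124 + 64.1 = 188.10 t/yr.
τ = M_total / ΣF_ext = 160900 / 188.10 = 855.4 yr.

855 yr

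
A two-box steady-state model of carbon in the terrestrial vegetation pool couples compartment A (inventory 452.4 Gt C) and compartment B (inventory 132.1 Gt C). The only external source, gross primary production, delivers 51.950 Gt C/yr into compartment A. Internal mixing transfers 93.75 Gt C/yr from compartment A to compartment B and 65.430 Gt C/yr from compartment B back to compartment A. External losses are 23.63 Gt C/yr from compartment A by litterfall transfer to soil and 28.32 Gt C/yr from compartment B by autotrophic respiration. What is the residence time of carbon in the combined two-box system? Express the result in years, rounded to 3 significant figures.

11.3 yr

Treat the two boxes together as one reservoir: the mixing fluxes between them are internal recycling, so τ = ΣM / Σ(external losses).
M_total = 452.4 + 132.1 = 584.50 Gt C.
ΣF_external_out = 23.63 + 28.32 = 51.950 Gt C/yr.
τ = M_total / ΣF_ext = 584.50 / 51.950 = 11.25 yr.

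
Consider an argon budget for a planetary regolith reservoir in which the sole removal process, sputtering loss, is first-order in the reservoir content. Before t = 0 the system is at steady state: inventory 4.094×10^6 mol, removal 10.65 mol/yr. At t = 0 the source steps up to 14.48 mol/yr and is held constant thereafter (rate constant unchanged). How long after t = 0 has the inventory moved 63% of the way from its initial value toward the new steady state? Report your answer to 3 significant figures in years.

382000 yr

τ = M₀/F₀ = 4.094×10^6/10.65 = 384400 yr.
The remaining gap fraction is e^(−t/τ); 63% covered ⇒ e^(−t/τ) = 0.370.
t = −τ ln(0.370) = 384400 × 0.9943 = 382200 yr.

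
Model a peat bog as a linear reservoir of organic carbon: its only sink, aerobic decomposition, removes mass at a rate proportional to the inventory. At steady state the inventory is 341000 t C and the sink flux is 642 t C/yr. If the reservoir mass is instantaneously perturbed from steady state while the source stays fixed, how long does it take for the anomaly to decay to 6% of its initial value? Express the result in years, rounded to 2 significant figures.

For a linear reservoir the anomaly decays as exp(−t/τ) with τ = M/F = 341000/642 = 531.2 yr.
exp(−t/τ) = 0.06 ⇒ t = −τ ln(0.06) = 531.2 × 2.813 = 1494 yr.

1500 yr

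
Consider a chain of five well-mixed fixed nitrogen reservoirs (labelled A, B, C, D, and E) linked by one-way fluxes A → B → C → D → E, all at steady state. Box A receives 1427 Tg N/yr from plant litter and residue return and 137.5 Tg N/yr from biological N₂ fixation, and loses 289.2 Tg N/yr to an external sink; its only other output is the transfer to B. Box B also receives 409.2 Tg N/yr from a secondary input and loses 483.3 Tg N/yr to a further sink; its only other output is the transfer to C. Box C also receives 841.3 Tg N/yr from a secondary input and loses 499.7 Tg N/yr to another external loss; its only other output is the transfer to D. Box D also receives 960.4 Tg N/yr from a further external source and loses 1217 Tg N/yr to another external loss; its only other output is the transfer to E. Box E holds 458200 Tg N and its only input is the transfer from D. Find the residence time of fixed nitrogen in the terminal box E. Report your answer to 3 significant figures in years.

Box A: F(A→B) = (1427 + 137.5) − 289.2 = 1275.3 Tg N/yr.
Box B: F(B→C) = (1275.3 + 409.2) − 483.3 = 1201.2 Tg N/yr.
Box C: F(C→D) = (1201.2 + 841.3) − 499.7 = 1542.8 Tg N/yr.
Box D: F(D→E) = (1542.8 + 960.4) − 1217 = 1286.2 Tg N/yr.
Box E throughput = its input = 1286.2 Tg N/yr; τ = 458200 / 1286.2 = 356.2 yr.

356 yr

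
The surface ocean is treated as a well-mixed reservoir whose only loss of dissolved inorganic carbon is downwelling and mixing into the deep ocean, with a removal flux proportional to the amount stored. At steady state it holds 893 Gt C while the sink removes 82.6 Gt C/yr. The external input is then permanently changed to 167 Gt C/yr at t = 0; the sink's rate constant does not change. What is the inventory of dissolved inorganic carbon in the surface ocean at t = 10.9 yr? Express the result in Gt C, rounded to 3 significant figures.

1470 Gt C

τ = M₀/F₀ = 893/82.6 = 10.81 yr; rate constant k = 1/τ.
New steady state M_∞ = F₁/k = F₁·τ = 167 × 10.81 = 1805.5 Gt C.
M(t) = M_∞ + (M₀ − M_∞)·e^(−t/τ); t/τ = 10.9/10.81 = 1.008, so e^(−t/τ) = 0.3649.
M(t) = 1805.5 − 912.5 × 0.3649 = 1472.5 Gt C.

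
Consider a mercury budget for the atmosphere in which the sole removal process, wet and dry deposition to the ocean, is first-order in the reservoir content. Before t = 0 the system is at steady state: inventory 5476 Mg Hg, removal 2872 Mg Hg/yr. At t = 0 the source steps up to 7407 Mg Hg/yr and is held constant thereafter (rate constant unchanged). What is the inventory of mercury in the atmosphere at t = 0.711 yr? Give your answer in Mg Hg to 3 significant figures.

τ = M₀/F₀ = 5476/2872 = 1.907 yr; rate constant k = 1/τ.
New steady state M_∞ = F₁/k = F₁·τ = 7407 × 1.907 = 14123 Mg Hg.
M(t) = M_∞ + (M₀ − M_∞)·e^(−t/τ); t/τ = 0.711/1.907 = 0.3729, so e^(−t/τ) = 0.6887.
M(t) = 14123 − 8647 × 0.6887 = 8167.5 Mg Hg.

8170 Mg Hg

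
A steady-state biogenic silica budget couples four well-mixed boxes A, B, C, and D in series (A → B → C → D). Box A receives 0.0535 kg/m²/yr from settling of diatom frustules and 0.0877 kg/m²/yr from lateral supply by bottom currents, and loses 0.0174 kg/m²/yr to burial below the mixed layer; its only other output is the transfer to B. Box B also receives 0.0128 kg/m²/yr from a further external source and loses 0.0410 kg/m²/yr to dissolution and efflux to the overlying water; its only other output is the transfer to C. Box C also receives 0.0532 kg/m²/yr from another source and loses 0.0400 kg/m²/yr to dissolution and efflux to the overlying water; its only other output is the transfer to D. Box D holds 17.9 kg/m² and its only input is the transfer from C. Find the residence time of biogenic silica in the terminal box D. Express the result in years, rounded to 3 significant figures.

Box A: F(A→B) = (0.0535 + 0.0877) − 0.0174 = 0.12380 kg/m²/yr.
Box B: F(B→C) = (0.12380 + 0.0128) − 0.0410 = 0.095600 kg/m²/yr.
Box C: F(C→D) = (0.095600 + 0.0532) − 0.0400 = 0.10880 kg/m²/yr.
Box D throughput = its input = 0.10880 kg/m²/yr; τ = 17.9 / 0.10880 = 164.5 yr.

165 yr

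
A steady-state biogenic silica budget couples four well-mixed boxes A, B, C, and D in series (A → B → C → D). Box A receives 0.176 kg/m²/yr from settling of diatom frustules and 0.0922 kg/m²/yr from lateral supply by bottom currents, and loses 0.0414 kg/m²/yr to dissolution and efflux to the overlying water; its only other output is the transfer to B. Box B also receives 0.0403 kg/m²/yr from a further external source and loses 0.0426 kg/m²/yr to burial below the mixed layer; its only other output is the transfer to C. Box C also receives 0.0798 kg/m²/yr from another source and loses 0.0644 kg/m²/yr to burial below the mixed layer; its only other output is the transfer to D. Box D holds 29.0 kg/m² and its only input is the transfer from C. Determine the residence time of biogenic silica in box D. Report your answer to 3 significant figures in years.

Box A: F(A→B) = (0.176 + 0.0922) − 0.0414 = 0.22680 kg/m²/yr.
Box B: F(B→C) = (0.22680 + 0.0403) − 0.0426 = 0.22450 kg/m²/yr.
Box C: F(C→D) = (0.22450 + 0.0798) − 0.0644 = 0.23990 kg/m²/yr.
Box D throughput = its input = 0.23990 kg/m²/yr; τ = 29.0 / 0.23990 = 120.9 yr.

121 yr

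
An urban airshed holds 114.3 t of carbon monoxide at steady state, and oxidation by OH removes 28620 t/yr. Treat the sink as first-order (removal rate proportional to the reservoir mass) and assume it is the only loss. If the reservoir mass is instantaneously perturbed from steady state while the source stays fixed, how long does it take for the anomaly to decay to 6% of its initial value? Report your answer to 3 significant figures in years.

For a linear reservoir the anomaly decays as exp(−t/τ) with τ = M/F = 114.3/28620 = 0.003994 yr.
exp(−t/τ) = 0.06 ⇒ t = −τ ln(0.06) = 0.003994 × 2.813 = 0.01124 yr.

0.0112 yr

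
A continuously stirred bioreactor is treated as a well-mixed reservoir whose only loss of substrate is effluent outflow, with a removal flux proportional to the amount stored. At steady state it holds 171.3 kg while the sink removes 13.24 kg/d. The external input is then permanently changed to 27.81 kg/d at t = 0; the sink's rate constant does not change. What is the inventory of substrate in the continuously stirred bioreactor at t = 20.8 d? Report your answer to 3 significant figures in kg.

Residence time τ = M₀/F₀ = 12.94 d. The eventual steady state is M_∞ = M₀·(F₁/F₀) = 171.3 × 27.81/13.24 = 359.81 kg.
The anomaly ΔM(t) = M(t) − M_∞ decays as ΔM₀·e^(−t/τ) with ΔM₀ = 171.3 − 359.81 = −188.5 kg.
At t = 20.8 d, e^(−t/τ) = e^(−1.608) = 0.2004, so ΔM = −37.77 kg and M = 359.81 − 37.77 = 322.04 kg.

322 kg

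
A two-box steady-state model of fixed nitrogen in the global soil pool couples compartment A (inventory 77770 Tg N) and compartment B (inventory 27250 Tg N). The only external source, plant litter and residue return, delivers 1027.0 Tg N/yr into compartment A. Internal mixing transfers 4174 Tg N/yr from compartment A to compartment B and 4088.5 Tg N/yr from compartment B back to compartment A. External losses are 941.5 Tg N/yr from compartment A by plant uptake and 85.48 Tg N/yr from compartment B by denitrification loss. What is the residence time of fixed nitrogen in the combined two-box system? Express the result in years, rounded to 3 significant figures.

For the system as a whole, the A↔B exchange is internal and contributes nothing to the throughput; only the external sinks remove mass.
M_total = 77770 + 27250 = 105020 Tg N.
ΣF_external_out = 941.5 + 85.48 = 1027.0 Tg N/yr.
τ = M_total / ΣF_ext = 105020 / 1027.0 = 102.3 yr.

102 yr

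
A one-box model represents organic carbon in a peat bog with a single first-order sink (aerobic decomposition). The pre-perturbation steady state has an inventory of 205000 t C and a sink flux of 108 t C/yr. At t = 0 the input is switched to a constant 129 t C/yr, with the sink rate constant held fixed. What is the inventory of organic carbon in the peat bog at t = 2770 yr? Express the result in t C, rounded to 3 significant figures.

236000 t C

τ = M₀/F₀ = 205000/108 = 1898 yr; rate constant k = 1/τ.
New steady state M_∞ = F₁/k = F₁·τ = 129 × 1898 = 244860 t C.
M(t) = M_∞ + (M₀ − M_∞)·e^(−t/τ); t/τ = 2770/1898 = 1.459, so e^(−t/τ) = 0.2324.
M(t) = 244860 − 39860 × 0.2324 = 235600 t C.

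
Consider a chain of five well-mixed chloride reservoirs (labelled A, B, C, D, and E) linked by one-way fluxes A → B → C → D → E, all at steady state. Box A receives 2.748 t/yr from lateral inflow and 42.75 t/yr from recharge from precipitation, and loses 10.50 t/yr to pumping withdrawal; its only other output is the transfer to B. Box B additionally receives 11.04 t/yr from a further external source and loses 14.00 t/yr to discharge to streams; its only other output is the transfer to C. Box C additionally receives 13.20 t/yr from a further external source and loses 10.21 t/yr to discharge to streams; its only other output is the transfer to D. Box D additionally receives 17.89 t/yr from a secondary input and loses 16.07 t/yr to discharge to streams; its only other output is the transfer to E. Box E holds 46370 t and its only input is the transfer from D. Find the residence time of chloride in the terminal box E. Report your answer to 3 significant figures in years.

Box A: F(A→B) = (2.748 + 42.75) − 10.50 = 34.998 t/yr.
Box B: F(B→C) = (34.998 + 11.04) − 14.00 = 32.038 t/yr.
Box C: F(C→D) = (32.038 + 13.20) − 10.21 = 35.028 t/yr.
Box D: F(D→E) = (35.028 + 17.89) − 16.07 = 36.848 t/yr.
Box E throughput = its input = 36.848 t/yr; τ = 46370 / 36.848 = 1258 yr.

1260 yr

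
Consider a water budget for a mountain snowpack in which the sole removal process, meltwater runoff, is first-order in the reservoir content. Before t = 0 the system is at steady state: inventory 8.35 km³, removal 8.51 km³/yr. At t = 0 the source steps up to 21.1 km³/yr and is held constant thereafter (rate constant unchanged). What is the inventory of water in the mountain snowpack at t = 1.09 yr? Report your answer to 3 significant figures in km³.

The sink rate constant is k = F₀/M₀ = 8.51/8.35 = 1.019 yr⁻¹.
Solving dM/dt = F₁ − kM with M(0) = M₀ gives M(t) = F₁/k + (M₀ − F₁/k)·e^(−kt).
F₁/k = 21.1/1.019 = 20.703 km³; kt = 1.019 × 1.09 = 1.111, e^(−kt) = 0.3293.
M(1.09) = 20.703 + (8.35 − 20.703) × 0.3293 = 20.703 − 4.068 = 16.636 km³.

16.6 km³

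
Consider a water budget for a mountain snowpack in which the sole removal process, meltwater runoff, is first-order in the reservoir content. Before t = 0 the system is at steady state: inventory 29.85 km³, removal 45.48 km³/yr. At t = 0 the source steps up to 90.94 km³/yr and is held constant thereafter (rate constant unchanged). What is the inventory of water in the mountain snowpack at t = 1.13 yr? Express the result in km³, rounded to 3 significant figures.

The sink rate constant is k = F₀/M₀ = 45.48/29.85 = 1.524 yr⁻¹.
Solving dM/dt = F₁ − kM with M(0) = M₀ gives M(t) = F₁/k + (M₀ − F₁/k)·e^(−kt).
F₁/k = 90.94/1.524 = 59.687 km³; kt = 1.524 × 1.13 = 1.722, e^(−kt) = 0.1788.
M(1.13) = 59.687 + (29.85 − 59.687) × 0.1788 = 59.687 − 5.334 = 54.353 km³.

54.4 km³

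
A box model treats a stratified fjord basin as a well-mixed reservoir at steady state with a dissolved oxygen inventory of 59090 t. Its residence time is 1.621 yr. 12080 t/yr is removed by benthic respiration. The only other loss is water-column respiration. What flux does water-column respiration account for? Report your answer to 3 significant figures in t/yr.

Total removal F = M/τ = 59090 / 1.621 = 36450 t/yr.
Water-column respiration = F − (12080) = 36450 − 12080 = 24370 t/yr.

24400 t/yr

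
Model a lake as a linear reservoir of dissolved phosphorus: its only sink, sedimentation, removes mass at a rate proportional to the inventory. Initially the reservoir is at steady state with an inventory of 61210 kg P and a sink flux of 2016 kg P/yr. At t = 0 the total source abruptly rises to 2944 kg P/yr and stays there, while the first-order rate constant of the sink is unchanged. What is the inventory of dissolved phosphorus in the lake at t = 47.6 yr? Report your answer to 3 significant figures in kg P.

τ = M₀/F₀ = 61210/2016 = 30.36 yr; rate constant k = 1/τ.
New steady state M_∞ = F₁/k = F₁·τ = 2944 × 30.36 = 89386 kg P.
M(t) = M_∞ + (M₀ − M_∞)·e^(−t/τ); t/τ = 47.6/30.36 = 1.568, so e^(−t/τ) = 0.2085.
M(t) = 89386 − 28180 × 0.2085 = 83511 kg P.

83500 kg P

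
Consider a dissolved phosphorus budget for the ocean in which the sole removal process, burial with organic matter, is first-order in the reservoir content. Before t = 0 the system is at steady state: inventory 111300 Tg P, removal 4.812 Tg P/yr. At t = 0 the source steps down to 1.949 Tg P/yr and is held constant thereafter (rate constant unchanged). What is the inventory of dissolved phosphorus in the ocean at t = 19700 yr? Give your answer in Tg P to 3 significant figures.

73300 Tg P

The sink rate constant is k = F₀/M₀ = 4.812/111300 = 4.323×10^-5 yr⁻¹.
Solving dM/dt = F₁ − kM with M(0) = M₀ gives M(t) = F₁/k + (M₀ − F₁/k)·e^(−kt).
F₁/k = 1.949/4.323×10^-5 = 45080 Tg P; kt = 4.323×10^-5 × 19700 = 0.8517, e^(−kt) = 0.4267.
M(19700) = 45080 + (111300 − 45080) × 0.4267 = 45080 + 28250 = 73335 Tg P.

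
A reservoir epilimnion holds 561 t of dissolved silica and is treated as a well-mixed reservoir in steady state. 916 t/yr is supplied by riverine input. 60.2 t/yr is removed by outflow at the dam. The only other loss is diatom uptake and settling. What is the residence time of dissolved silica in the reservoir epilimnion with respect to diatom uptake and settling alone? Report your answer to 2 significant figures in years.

0.66 yr

At steady state ΣF_in = ΣF_out.
ΣF_in = 916.00 t/yr.
Diatom uptake and settling flux = ΣF_in − (60.2) = 916.00 − 60.20 = 855.8 t/yr.
τ = M / F = 561 / 855.8 = 0.6555 yr.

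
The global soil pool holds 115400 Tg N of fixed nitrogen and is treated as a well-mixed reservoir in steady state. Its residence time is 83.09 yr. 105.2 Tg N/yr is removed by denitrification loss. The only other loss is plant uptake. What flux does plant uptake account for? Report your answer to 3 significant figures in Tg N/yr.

Total removal F = M/τ = 115400 / 83.09 = 1389 Tg N/yr.
Plant uptake = F − (105.2) = 1389 − 105.2 = 1284 Tg N/yr.

1280 Tg N/yr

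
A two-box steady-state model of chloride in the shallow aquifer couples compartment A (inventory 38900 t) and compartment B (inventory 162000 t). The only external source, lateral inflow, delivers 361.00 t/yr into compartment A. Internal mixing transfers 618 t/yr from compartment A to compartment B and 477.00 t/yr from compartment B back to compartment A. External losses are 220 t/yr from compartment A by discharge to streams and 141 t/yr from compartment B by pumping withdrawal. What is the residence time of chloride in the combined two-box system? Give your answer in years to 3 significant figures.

557 yr

For the system as a whole, the A↔B exchange is internal and contributes nothing to the throughput; only the external sinks remove mass.
M_total = 38900 + 162000 = 200900 t.
ΣF_external_out = 220 + 141 = 361.00 t/yr.
τ = M_total / ΣF_ext = 200900 / 361.00 = 556.5 yr.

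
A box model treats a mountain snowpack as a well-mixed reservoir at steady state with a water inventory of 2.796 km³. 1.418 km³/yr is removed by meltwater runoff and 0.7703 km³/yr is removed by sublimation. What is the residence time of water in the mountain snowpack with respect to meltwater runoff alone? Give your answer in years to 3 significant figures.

1.97 yr

Residence time with respect to a single sink: τ = M / F_sink.
τ = 2.796 / 1.418 = 1.972 yr.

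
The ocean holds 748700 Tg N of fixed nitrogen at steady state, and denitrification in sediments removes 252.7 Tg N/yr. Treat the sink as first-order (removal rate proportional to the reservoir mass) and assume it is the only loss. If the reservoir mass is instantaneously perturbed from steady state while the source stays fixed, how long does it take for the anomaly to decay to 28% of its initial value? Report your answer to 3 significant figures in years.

3770 yr

For a linear reservoir the anomaly decays as exp(−t/τ) with τ = M/F = 748700/252.7 = 2963 yr.
exp(−t/τ) = 0.28 ⇒ t = −τ ln(0.28) = 2963 × 1.273 = 3772 yr.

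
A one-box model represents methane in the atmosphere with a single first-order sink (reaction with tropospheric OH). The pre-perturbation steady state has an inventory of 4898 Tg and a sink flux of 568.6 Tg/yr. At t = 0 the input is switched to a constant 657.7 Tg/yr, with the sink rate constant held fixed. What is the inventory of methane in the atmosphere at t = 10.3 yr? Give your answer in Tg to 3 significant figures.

The sink rate constant is k = F₀/M₀ = 568.6/4898 = 0.1161 yr⁻¹.
Solving dM/dt = F₁ − kM with M(0) = M₀ gives M(t) = F₁/k + (M₀ − F₁/k)·e^(−kt).
F₁/k = 657.7/0.1161 = 5665.5 Tg; kt = 0.1161 × 10.3 = 1.196, e^(−kt) = 0.3025.
M(10.3) = 5665.5 + (4898 − 5665.5) × 0.3025 = 5665.5 − 232.2 = 5433.4 Tg.

5430 Tg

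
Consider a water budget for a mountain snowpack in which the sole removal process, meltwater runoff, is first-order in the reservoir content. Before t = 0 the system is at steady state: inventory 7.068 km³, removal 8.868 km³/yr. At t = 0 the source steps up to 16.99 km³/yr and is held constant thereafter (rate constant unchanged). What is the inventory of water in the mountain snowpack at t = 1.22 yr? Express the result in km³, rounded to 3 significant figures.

Residence time τ = M₀/F₀ = 0.7970 yr. The eventual steady state is M_∞ = M₀·(F₁/F₀) = 7.068 × 16.99/8.868 = 13.541 km³.
The anomaly ΔM(t) = M(t) − M_∞ decays as ΔM₀·e^(−t/τ) with ΔM₀ = 7.068 − 13.541 = −6.473 km³.
At t = 1.22 yr, e^(−t/τ) = e^(−1.531) = 0.2164, so ΔM = −1.401 km³ and M = 13.541 − 1.401 = 12.141 km³.

12.1 km³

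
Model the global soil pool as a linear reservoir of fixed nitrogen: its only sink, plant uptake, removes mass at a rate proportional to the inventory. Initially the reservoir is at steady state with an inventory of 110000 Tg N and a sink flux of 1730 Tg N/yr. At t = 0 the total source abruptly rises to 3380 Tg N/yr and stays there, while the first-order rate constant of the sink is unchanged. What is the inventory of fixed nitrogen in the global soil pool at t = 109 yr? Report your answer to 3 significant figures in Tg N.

The sink rate constant is k = F₀/M₀ = 1730/110000 = 0.01573 yr⁻¹.
Solving dM/dt = F₁ − kM with M(0) = M₀ gives M(t) = F₁/k + (M₀ − F₁/k)·e^(−kt).
F₁/k = 3380/0.01573 = 214910 Tg N; kt = 0.01573 × 109 = 1.714, e^(−kt) = 0.1801.
M(109) = 214910 + (110000 − 214910) × 0.1801 = 214910 − 18890 = 196020 Tg N.

196000 Tg N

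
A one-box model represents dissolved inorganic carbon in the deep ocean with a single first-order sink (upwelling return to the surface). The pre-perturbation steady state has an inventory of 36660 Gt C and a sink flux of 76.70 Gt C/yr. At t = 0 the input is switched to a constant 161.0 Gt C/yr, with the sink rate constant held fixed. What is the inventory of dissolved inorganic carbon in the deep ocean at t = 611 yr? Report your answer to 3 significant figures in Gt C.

65700 Gt C

Residence time τ = M₀/F₀ = 478.0 yr. The eventual steady state is M_∞ = M₀·(F₁/F₀) = 36660 × 161.0/76.70 = 76953 Gt C.
The anomaly ΔM(t) = M(t) − M_∞ decays as ΔM₀·e^(−t/τ) with ΔM₀ = 36660 − 76953 = −40290 Gt C.
At t = 611 yr, e^(−t/τ) = e^(−1.278) = 0.2785, so ΔM = −11220 Gt C and M = 76953 − 11220 = 65731 Gt C.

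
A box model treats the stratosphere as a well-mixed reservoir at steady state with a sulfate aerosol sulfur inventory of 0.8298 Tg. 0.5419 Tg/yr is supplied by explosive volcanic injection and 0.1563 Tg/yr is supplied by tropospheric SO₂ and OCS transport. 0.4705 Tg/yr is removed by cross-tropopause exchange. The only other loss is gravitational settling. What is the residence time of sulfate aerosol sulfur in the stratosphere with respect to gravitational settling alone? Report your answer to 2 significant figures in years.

At steady state ΣF_in = ΣF_out.
ΣF_in = 0.5419 + 0.1563 = 0.69820 Tg/yr.
Gravitational settling flux = ΣF_in − (0.4705) = 0.69820 − 0.4705 = 0.2277 Tg/yr.
τ = M / F = 0.8298 / 0.2277 = 3.644 yr.

3.6 yr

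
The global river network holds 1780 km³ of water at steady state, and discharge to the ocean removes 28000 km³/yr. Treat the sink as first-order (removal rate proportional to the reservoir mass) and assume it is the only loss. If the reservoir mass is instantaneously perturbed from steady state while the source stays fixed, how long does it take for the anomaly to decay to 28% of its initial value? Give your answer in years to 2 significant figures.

For a linear reservoir the anomaly decays as exp(−t/τ) with τ = M/F = 1780/28000 = 0.06357 yr.
exp(−t/τ) = 0.28 ⇒ t = −τ ln(0.28) = 0.06357 × 1.273 = 0.08092 yr.

0.081 yr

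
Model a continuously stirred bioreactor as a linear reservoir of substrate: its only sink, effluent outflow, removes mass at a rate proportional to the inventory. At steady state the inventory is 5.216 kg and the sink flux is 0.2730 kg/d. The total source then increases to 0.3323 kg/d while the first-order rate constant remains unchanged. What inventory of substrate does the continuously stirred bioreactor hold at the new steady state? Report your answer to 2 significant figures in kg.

Rate constant k = F/M = 0.2730 / 5.216 = 0.05234 d⁻¹.
At the new steady state, source = k·M_new ⇒ M_new = 0.3323 / 0.05234 = 6.349 kg.
(Equivalently M_new = M × F_new/F_old = 5.216 × 0.3323/0.2730.)

6.3 kg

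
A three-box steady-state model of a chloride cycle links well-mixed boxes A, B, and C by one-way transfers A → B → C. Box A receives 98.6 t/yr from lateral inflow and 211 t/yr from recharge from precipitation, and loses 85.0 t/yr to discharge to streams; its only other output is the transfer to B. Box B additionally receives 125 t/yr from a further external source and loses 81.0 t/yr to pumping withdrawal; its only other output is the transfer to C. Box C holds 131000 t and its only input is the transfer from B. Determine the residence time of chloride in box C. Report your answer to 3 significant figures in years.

Box A: F(A→B) = (98.6 + 211) − 85.0 = 224.60 t/yr.
Box B: F(B→C) = (224.60 + 125) − 81.0 = 268.60 t/yr.
Box C throughput = its input = 268.60 t/yr; τ = 131000 / 268.60 = 487.7 yr.

488 yr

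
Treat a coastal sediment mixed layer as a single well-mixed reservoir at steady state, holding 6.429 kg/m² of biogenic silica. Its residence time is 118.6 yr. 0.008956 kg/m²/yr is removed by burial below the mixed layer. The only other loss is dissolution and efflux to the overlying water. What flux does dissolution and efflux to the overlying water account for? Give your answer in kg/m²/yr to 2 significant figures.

Total removal F = M/τ = 6.429 / 118.6 = 0.05421 kg/m²/yr.
Dissolution and efflux to the overlying water = F − (0.008956) = 0.05421 − 0.008956 = 0.04525 kg/m²/yr.

0.045 kg/m²/yr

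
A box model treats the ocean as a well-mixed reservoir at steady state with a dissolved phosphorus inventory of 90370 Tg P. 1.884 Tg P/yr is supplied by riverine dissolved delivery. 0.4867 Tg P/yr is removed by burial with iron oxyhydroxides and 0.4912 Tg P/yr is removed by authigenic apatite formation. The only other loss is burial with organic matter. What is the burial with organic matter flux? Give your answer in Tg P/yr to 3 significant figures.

At steady state ΣF_in = ΣF_out.
ΣF_in = 1.8840 Tg P/yr.
Burial with organic matter flux = ΣF_in − (0.4867 + 0.4912) = 1.8840 − 0.9779 = 0.9061 Tg P/yr.

0.906 Tg P/yr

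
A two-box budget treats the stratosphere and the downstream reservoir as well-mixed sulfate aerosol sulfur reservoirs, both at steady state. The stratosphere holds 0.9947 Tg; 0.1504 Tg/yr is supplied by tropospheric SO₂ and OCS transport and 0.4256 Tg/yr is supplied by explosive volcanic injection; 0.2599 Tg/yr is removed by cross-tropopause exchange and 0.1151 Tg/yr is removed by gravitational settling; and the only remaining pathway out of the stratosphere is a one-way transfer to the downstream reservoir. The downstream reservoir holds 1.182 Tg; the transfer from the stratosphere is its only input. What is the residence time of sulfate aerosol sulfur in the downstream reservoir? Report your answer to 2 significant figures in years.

Balance the stratosphere: ΣF_in = 0.1504 + 0.4256 = 0.57600 Tg/yr.
Transfer to the downstream reservoir = ΣF_in − (0.2599 + 0.1151) = 0.20100 Tg/yr.
At steady state the output of the downstream reservoir equals its input, 0.20100 Tg/yr.
τ = M / F = 1.182 / 0.20100 = 5.881 yr.

5.9 yr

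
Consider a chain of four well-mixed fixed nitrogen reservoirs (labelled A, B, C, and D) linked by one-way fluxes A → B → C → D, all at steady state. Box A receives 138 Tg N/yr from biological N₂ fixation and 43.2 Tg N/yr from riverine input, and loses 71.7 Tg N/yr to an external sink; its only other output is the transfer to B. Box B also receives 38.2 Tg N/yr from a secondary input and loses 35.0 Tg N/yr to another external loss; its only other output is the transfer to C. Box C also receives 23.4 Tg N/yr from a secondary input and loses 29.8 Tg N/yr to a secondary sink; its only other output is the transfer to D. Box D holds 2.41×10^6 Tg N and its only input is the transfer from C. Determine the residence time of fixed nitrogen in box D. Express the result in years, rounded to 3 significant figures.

22700 yr

Box A: F(A→B) = (138 + 43.2) − 71.7 = 109.50 Tg N/yr.
Box B: F(B→C) = (109.50 + 38.2) − 35.0 = 112.70 Tg N/yr.
Box C: F(C→D) = (112.70 + 23.4) − 29.8 = 106.30 Tg N/yr.
Box D throughput = its input = 106.30 Tg N/yr; τ = 2.41×10^6 / 106.30 = 22670 yr.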